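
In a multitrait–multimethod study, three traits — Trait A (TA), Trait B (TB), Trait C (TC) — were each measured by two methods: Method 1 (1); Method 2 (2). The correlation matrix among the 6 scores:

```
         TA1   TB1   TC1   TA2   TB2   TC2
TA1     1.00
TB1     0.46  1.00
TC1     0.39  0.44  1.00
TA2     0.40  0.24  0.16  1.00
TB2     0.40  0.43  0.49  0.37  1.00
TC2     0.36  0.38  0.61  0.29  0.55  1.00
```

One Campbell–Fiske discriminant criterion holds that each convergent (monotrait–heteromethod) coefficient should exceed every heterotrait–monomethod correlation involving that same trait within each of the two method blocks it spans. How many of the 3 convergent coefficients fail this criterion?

2

Each convergent coefficient versus the relevant comparison correlations:
TA (methods 1·2): 0.40 vs {0.46, 0.37, 0.39, 0.29} → fail.
TB (methods 1·2): 0.43 vs {0.46, 0.37, 0.44, 0.55} → fail.
TC (methods 1·2): 0.61 vs {0.39, 0.29, 0.44, 0.55} → pass.
2 of 3 fail.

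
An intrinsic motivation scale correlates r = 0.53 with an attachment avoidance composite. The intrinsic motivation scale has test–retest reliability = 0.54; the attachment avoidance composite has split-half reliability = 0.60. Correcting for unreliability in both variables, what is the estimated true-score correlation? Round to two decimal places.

r_true = r_obs / √(r_xx · r_yy) = 0.53 / √(0.54 × 0.60) = 0.53 / √0.3240 = 0.53 / 0.5692 ≈ 0.93.

0.93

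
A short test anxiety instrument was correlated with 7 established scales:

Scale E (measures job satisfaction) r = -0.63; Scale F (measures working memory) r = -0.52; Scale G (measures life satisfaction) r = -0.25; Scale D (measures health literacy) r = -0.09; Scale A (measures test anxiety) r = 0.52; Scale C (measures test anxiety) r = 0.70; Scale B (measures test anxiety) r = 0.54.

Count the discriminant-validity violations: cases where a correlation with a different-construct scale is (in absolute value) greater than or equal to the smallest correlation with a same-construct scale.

2

Convergent (same construct = test anxiety): Scale A, Scale C, Scale B.
Smallest convergent = 0.52. Discriminant |r|: 0.63, 0.52, 0.25, 0.09; count ≥ 0.52 → 2.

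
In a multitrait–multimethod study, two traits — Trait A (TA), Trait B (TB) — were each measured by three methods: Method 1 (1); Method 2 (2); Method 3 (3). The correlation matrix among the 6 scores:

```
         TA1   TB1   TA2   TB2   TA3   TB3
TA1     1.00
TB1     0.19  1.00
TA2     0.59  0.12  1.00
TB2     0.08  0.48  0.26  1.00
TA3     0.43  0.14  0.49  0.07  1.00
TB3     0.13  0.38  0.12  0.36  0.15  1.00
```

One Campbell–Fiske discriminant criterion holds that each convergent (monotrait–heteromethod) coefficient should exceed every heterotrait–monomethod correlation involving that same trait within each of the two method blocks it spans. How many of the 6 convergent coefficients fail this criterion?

Checking each validity diagonal entry against its comparison values:
TA (methods 1·2): 0.59 vs {0.19, 0.26} → pass.
TA (methods 1·3): 0.43 vs {0.19, 0.15} → pass.
TA (methods 2·3): 0.49 vs {0.26, 0.15} → pass.
TB (methods 1·2): 0.48 vs {0.19, 0.26} → pass.
TB (methods 1·3): 0.38 vs {0.19, 0.15} → pass.
TB (methods 2·3): 0.36 vs {0.26, 0.15} → pass.
0 of 6 fail.

0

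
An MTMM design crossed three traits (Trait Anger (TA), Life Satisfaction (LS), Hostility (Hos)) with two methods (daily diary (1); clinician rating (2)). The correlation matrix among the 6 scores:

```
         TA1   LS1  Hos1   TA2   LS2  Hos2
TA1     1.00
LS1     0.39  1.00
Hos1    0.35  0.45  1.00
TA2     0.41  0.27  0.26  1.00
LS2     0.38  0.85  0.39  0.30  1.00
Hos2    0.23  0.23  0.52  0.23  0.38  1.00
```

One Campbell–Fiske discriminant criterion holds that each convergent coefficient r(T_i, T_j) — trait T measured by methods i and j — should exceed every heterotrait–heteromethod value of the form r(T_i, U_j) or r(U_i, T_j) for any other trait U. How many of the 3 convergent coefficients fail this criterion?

Convergent coefficients and their comparison sets:
TA (methods 1·2): 0.41 vs {0.38, 0.27, 0.23, 0.26} → pass.
LS (methods 1·2): 0.85 vs {0.27, 0.38, 0.23, 0.39} → pass.
Hos (methods 1·2): 0.52 vs {0.26, 0.23, 0.39, 0.23} → pass.
0 of 3 fail.

0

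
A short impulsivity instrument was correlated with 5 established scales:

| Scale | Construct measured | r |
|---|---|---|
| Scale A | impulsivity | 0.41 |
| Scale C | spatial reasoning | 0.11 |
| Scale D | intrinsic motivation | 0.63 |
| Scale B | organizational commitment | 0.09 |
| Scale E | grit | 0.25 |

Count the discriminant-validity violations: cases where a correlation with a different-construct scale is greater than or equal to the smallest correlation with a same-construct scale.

Convergent (same construct = impulsivity): Scale A.
Smallest convergent = 0.41. Discriminant values: 0.11, 0.63, 0.09, 0.25; count ≥ 0.41 → 1.

1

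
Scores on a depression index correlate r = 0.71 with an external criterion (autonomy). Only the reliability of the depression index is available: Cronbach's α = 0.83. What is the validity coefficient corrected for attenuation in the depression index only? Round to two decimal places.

0.78

Single correction: r_c = r_obs / √r_xx = 0.71 / √0.83 = 0.71 / 0.9110 ≈ 0.78.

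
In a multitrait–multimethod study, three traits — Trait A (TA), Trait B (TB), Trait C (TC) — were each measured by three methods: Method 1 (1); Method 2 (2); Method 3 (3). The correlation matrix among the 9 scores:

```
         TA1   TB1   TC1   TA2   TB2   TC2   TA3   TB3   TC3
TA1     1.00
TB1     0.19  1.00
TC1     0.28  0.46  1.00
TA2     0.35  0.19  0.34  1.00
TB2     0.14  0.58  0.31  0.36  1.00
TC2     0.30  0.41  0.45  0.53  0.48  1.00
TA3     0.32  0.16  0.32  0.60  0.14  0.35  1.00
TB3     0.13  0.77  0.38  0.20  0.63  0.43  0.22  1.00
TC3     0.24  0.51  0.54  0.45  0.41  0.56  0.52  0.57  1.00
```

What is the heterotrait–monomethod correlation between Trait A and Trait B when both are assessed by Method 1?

0.19

Different traits, same method: r(TA1, TB1) = 0.19.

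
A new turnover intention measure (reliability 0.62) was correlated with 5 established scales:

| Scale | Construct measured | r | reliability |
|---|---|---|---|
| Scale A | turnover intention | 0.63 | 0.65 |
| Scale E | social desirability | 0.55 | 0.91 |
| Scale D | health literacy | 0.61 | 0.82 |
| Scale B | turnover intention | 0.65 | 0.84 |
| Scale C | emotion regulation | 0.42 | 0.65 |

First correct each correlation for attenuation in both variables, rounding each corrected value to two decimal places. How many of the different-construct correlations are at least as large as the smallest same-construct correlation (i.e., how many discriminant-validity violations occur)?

0

Disattenuated r (r / √(r_scale · r_new)):
  Scale A (conv): 0.63 / √(0.65·0.62) = 0.99
  Scale E (disc): 0.55 / √(0.91·0.62) = 0.73
  Scale D (disc): 0.61 / √(0.82·0.62) = 0.86
  Scale B (conv): 0.65 / √(0.84·0.62) = 0.90
  Scale C (disc): 0.42 / √(0.65·0.62) = 0.66
Smallest convergent = 0.90. Discriminant values: 0.73, 0.86, 0.66; count ≥ 0.90 → 0.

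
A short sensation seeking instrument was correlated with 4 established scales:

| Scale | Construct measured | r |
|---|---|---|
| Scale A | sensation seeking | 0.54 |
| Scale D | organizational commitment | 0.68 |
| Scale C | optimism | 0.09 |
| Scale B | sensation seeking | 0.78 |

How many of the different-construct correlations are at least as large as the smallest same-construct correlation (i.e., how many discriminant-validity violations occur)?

1

Convergent (same construct = sensation seeking): Scale A, Scale B.
Smallest convergent = 0.54. Discriminant values: 0.68, 0.09; count ≥ 0.54 → 1.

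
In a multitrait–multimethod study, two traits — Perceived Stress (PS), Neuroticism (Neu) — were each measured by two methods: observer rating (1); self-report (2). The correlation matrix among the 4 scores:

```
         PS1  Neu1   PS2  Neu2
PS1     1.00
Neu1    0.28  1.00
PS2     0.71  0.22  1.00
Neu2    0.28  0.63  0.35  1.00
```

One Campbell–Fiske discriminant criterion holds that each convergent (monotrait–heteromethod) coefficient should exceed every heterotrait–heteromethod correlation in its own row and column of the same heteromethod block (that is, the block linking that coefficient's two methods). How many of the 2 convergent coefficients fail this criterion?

0

Checking each validity diagonal entry against its comparison values:
PS (methods 1·2): 0.71 vs {0.28, 0.22} → pass.
Neu (methods 1·2): 0.63 vs {0.22, 0.28} → pass.
0 of 2 fail.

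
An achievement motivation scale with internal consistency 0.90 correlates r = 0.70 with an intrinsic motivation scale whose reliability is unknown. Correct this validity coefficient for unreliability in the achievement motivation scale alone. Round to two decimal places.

0.74

Single correction: r_c = r_obs / √r_xx = 0.70 / √0.90 = 0.70 / 0.9487 ≈ 0.74.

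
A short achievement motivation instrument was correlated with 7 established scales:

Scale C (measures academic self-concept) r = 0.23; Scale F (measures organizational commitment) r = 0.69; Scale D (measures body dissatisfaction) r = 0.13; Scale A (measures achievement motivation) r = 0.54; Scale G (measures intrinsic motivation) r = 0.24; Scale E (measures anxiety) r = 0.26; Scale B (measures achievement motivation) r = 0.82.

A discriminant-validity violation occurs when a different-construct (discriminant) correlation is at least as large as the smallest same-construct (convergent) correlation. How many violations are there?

Convergent (same construct = achievement motivation): Scale A, Scale B.
Smallest convergent = 0.54. Discriminant values: 0.23, 0.69, 0.13, 0.24, 0.26; count ≥ 0.54 → 1.

1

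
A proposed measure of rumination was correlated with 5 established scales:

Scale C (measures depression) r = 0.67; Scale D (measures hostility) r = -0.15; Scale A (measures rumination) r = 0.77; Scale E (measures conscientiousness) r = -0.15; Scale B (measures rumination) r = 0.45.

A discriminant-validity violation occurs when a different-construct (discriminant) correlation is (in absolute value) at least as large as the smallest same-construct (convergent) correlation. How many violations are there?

1

Convergent (same construct = rumination): Scale A, Scale B.
Smallest convergent = 0.45. Discriminant |r|: 0.67, 0.15, 0.15; count ≥ 0.45 → 1.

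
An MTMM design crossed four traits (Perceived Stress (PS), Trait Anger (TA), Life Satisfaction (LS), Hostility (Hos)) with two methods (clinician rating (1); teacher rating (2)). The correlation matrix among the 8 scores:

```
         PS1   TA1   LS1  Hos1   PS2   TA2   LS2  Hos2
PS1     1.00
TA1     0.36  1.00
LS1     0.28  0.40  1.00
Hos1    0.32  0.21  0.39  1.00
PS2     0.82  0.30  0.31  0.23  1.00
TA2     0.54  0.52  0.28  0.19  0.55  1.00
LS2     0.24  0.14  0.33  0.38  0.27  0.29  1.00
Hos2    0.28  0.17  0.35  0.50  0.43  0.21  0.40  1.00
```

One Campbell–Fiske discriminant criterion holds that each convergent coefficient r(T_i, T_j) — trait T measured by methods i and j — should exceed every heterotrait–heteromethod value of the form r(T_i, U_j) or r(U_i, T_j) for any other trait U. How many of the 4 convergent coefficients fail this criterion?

2

Checking each validity diagonal entry against its comparison values:
PS (methods 1·2): 0.82 vs {0.54, 0.30, 0.24, 0.31, 0.28, 0.23} → pass.
TA (methods 1·2): 0.52 vs {0.30, 0.54, 0.14, 0.28, 0.17, 0.19} → fail.
LS (methods 1·2): 0.33 vs {0.31, 0.24, 0.28, 0.14, 0.35, 0.38} → fail.
Hos (methods 1·2): 0.50 vs {0.23, 0.28, 0.19, 0.17, 0.38, 0.35} → pass.
2 of 4 fail.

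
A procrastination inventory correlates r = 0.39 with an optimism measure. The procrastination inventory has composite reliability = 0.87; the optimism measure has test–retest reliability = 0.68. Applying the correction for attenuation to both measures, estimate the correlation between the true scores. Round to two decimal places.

0.51

r_true = r_obs / √(r_xx · r_yy) = 0.39 / √(0.87 × 0.68) = 0.39 / √0.5916 = 0.39 / 0.7692 ≈ 0.51.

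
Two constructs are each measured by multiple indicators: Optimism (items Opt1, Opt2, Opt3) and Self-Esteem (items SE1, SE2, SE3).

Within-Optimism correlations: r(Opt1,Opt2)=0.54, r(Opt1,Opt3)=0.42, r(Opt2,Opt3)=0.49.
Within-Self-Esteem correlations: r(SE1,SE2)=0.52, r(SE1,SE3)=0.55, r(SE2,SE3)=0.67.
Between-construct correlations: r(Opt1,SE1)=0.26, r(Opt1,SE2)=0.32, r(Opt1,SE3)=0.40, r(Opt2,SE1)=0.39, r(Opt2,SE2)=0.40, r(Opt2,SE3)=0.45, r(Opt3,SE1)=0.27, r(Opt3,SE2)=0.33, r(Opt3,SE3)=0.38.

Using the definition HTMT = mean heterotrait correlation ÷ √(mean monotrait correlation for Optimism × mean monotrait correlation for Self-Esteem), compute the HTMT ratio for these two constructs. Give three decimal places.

0.672

Between-construct mean = 3.20/9 = 0.3556.
Mean within-Opt = 1.45/3 = 0.4833; mean within-SE = 1.74/3 = 0.5800.
Geometric mean = √(0.4833 × 0.5800) = 0.5294.
HTMT = 0.3556 / 0.5294 = 0.672.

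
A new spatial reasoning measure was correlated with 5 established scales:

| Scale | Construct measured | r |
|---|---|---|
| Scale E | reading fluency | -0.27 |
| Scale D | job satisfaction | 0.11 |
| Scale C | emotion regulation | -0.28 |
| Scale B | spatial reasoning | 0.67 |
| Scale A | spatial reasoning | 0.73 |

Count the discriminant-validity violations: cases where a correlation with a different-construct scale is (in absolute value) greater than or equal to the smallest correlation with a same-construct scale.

0

Convergent (same construct = spatial reasoning): Scale B, Scale A.
Smallest convergent = 0.67. Discriminant |r|: 0.27, 0.11, 0.28; count ≥ 0.67 → 0.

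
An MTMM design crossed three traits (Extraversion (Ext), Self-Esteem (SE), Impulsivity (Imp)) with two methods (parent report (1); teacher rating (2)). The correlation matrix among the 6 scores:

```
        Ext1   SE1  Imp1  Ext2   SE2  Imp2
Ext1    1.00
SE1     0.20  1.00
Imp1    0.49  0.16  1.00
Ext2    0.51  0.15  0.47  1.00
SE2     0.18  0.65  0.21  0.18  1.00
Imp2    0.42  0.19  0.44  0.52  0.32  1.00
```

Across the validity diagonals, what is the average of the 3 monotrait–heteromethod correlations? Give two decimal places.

0.53

Convergent values: 0.51, 0.65, 0.44; mean = 1.60/3 = 0.53.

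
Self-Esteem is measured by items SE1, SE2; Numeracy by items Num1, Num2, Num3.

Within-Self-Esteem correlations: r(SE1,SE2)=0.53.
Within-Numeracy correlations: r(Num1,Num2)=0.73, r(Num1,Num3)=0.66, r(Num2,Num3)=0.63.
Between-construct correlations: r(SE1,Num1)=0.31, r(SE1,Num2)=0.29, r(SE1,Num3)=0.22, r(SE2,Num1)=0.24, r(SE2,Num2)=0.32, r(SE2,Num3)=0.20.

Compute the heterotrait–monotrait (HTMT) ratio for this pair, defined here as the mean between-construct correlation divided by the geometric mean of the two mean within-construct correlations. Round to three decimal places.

Mean between = 1.58/6 = 0.2633.
Mean within-SE = 0.53/1 = 0.5300; mean within-Num = 2.02/3 = 0.6733.
Geometric mean = √(0.5300 × 0.6733) = 0.5974.
HTMT = 0.2633 / 0.5974 = 0.441.

0.441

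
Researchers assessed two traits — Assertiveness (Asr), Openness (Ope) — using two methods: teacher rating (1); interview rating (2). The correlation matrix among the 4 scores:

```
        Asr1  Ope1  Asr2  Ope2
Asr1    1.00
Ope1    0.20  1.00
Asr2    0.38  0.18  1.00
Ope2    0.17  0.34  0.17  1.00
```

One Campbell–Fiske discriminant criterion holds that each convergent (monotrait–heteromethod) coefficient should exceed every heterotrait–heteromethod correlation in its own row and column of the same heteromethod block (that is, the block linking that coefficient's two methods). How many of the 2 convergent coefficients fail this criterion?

0

Each convergent coefficient versus the relevant comparison correlations:
Asr (methods 1·2): 0.38 vs {0.17, 0.18} → pass.
Ope (methods 1·2): 0.34 vs {0.18, 0.17} → pass.
0 of 2 fail.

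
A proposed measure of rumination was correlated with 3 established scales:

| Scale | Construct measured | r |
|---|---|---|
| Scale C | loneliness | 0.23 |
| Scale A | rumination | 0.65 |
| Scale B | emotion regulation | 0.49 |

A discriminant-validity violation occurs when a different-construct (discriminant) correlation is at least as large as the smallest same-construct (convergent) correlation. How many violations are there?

Convergent (same construct = rumination): Scale A.
Smallest convergent = 0.65. Discriminant values: 0.23, 0.49; count ≥ 0.65 → 0.

0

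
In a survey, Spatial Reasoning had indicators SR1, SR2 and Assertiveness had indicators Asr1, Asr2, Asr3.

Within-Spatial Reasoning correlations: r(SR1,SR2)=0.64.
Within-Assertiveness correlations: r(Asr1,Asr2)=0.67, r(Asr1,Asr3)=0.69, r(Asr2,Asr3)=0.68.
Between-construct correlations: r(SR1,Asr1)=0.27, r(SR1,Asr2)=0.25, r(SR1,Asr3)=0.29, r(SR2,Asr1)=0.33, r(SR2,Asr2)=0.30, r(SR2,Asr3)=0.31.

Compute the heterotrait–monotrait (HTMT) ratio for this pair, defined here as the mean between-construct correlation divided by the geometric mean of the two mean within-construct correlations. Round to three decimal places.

0.442

Between-construct mean = 1.75/6 = 0.2917.
Mean within-SR = 0.64/1 = 0.6400; mean within-Asr = 2.04/3 = 0.6800.
Geometric mean = √(0.6400 × 0.6800) = 0.6597.
HTMT = 0.2917 / 0.6597 = 0.442.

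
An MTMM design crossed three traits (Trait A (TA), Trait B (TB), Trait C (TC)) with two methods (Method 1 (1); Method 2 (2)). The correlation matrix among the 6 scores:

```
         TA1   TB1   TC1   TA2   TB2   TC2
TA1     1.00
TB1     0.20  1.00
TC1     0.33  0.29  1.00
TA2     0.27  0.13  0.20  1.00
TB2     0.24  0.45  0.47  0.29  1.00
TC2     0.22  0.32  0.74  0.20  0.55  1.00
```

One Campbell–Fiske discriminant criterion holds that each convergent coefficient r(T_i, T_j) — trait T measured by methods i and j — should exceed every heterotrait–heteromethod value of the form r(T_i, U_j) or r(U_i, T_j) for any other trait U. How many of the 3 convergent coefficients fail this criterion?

Each convergent coefficient versus the relevant comparison correlations:
TA (methods 1·2): 0.27 vs {0.24, 0.13, 0.22, 0.20} → pass.
TB (methods 1·2): 0.45 vs {0.13, 0.24, 0.32, 0.47} → fail.
TC (methods 1·2): 0.74 vs {0.20, 0.22, 0.47, 0.32} → pass.
1 of 3 fail.

1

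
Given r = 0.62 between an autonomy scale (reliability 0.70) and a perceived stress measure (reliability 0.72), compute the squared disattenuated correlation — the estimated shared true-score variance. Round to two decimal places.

0.76

Disattenuated r = 0.62 / √(0.70 × 0.72) = 0.62 / 0.7099 = 0.8734.
Shared true-score variance = 0.8734² = 0.7628 ≈ 0.76.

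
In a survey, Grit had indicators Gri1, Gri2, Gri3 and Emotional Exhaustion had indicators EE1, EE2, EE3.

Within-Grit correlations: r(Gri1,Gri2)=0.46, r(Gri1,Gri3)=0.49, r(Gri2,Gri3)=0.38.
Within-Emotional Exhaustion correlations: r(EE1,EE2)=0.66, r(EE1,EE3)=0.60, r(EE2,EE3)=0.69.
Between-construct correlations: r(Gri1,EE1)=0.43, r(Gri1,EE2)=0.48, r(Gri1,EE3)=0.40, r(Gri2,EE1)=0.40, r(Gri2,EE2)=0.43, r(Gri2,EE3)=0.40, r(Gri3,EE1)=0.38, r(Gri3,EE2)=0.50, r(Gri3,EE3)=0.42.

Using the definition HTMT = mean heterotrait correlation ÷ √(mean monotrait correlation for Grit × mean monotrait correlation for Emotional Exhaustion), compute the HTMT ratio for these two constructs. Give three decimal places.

0.795

Mean between = 3.84/9 = 0.4267.
Mean within-Gri = 1.33/3 = 0.4433; mean within-EE = 1.95/3 = 0.6500.
Geometric mean = √(0.4433 × 0.6500) = 0.5368.
HTMT = 0.4267 / 0.5368 = 0.795.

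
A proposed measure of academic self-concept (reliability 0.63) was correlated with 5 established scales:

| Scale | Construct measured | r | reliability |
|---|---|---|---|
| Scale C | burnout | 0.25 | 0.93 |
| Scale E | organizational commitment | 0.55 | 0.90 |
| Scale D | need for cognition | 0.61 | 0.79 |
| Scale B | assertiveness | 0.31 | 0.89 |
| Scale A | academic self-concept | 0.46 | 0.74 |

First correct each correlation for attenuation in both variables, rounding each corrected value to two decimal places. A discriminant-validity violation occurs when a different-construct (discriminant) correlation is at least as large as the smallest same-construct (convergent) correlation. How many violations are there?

2

Disattenuated r (r / √(r_scale · r_new)):
  Scale C (disc): 0.25 / √(0.93·0.63) = 0.33
  Scale E (disc): 0.55 / √(0.90·0.63) = 0.73
  Scale D (disc): 0.61 / √(0.79·0.63) = 0.86
  Scale B (disc): 0.31 / √(0.89·0.63) = 0.41
  Scale A (conv): 0.46 / √(0.74·0.63) = 0.67
Smallest convergent = 0.67. Discriminant values: 0.33, 0.73, 0.86, 0.41; count ≥ 0.67 → 2.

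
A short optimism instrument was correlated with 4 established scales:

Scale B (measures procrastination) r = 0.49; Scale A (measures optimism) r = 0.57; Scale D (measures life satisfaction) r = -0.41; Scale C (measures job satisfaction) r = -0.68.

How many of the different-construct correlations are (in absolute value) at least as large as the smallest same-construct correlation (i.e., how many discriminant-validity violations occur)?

1

Convergent (same construct = optimism): Scale A.
Smallest convergent = 0.57. Discriminant |r|: 0.49, 0.41, 0.68; count ≥ 0.57 → 1.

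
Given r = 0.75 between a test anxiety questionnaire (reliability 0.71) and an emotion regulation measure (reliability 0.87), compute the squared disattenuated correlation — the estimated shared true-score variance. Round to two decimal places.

Disattenuated r = 0.75 / √(0.71 × 0.87) = 0.75 / 0.7859 = 0.9543.
Shared true-score variance = 0.9543² = 0.9107 ≈ 0.91.

0.91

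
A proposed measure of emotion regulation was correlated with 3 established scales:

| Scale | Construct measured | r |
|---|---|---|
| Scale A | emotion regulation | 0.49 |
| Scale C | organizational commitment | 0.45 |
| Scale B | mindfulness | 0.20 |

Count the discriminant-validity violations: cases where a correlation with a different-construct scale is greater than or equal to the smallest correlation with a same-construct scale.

Convergent (same construct = emotion regulation): Scale A.
Smallest convergent = 0.49. Discriminant values: 0.45, 0.20; count ≥ 0.49 → 0.

0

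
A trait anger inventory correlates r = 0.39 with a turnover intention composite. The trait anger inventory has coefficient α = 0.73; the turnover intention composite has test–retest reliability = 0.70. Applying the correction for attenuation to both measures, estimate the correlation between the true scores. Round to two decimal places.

r_true = r_obs / √(r_xx · r_yy) = 0.39 / √(0.73 × 0.70) = 0.39 / √0.5110 = 0.39 / 0.7148 ≈ 0.55.

0.55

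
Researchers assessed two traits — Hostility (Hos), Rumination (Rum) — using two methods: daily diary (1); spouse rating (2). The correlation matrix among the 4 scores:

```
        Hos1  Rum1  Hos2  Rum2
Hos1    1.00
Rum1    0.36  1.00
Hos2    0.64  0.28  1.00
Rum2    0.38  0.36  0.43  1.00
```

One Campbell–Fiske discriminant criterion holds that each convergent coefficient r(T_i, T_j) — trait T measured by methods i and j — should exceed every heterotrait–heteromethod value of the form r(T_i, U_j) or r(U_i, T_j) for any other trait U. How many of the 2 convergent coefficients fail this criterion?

1

Checking each validity diagonal entry against its comparison values:
Hos (methods 1·2): 0.64 vs {0.38, 0.28} → pass.
Rum (methods 1·2): 0.36 vs {0.28, 0.38} → fail.
1 of 2 fail.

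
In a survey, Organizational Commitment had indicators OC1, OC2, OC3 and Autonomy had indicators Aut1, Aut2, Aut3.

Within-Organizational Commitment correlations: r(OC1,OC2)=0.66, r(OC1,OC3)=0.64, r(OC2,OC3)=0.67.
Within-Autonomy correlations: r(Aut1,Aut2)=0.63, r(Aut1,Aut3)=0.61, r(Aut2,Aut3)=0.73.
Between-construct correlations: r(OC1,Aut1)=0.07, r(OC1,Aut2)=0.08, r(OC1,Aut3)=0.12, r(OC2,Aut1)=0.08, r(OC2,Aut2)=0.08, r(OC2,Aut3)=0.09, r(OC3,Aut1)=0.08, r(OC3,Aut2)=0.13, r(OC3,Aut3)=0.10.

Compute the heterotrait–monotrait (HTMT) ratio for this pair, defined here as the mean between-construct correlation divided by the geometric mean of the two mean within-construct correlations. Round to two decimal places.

Between-construct mean = 0.83/9 = 0.0922.
Mean within-OC = 1.97/3 = 0.6567; mean within-Aut = 1.97/3 = 0.6567.
Geometric mean = √(0.6567 × 0.6567) = 0.6567.
HTMT = 0.0922 / 0.6567 = 0.14.

0.14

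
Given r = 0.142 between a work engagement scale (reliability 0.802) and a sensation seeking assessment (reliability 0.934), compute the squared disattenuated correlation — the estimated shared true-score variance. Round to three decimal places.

0.027

Disattenuated r = 0.142 / √(0.802 × 0.934) = 0.142 / 0.8655 = 0.1641.
Shared true-score variance = 0.1641² = 0.0269 ≈ 0.027.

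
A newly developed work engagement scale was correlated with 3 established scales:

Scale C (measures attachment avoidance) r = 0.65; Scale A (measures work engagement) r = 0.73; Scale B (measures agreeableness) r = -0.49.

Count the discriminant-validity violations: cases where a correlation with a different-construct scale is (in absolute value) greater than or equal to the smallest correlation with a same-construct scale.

Convergent (same construct = work engagement): Scale A.
Smallest convergent = 0.73. Discriminant |r|: 0.65, 0.49; count ≥ 0.73 → 0.

0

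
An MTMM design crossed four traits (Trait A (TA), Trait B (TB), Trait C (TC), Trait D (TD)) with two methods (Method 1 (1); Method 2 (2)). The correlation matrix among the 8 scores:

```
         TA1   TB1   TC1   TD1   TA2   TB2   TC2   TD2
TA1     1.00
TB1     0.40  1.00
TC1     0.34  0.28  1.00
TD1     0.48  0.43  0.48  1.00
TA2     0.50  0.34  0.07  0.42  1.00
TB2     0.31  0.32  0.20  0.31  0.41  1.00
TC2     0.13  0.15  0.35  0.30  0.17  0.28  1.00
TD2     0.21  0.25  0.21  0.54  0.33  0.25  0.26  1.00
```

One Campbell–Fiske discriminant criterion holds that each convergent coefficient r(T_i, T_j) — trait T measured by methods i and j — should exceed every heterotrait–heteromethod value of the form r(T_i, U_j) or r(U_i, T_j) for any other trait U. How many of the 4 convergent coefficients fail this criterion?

1

Each convergent coefficient versus the relevant comparison correlations:
TA (methods 1·2): 0.50 vs {0.31, 0.34, 0.13, 0.07, 0.21, 0.42} → pass.
TB (methods 1·2): 0.32 vs {0.34, 0.31, 0.15, 0.20, 0.25, 0.31} → fail.
TC (methods 1·2): 0.35 vs {0.07, 0.13, 0.20, 0.15, 0.21, 0.30} → pass.
TD (methods 1·2): 0.54 vs {0.42, 0.21, 0.31, 0.25, 0.30, 0.21} → pass.
1 of 4 fail.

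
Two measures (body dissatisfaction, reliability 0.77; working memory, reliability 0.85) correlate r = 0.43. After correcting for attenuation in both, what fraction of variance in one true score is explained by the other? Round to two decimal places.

0.28

Disattenuated r = 0.43 / √(0.77 × 0.85) = 0.43 / 0.8090 = 0.5315.
Shared true-score variance = 0.5315² = 0.2825 ≈ 0.28.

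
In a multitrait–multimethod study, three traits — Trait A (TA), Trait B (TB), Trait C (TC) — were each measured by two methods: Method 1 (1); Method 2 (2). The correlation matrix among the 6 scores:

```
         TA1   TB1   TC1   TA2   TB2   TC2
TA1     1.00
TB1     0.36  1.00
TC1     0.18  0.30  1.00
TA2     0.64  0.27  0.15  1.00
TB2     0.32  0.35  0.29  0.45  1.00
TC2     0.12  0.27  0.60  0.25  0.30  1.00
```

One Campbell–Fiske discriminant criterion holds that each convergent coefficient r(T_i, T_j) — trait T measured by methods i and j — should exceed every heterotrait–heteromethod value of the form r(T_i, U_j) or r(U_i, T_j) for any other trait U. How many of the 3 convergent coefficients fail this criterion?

0

Convergent coefficients and their comparison sets:
TA (methods 1·2): 0.64 vs {0.32, 0.27, 0.12, 0.15} → pass.
TB (methods 1·2): 0.35 vs {0.27, 0.32, 0.27, 0.29} → pass.
TC (methods 1·2): 0.60 vs {0.15, 0.12, 0.29, 0.27} → pass.
0 of 3 fail.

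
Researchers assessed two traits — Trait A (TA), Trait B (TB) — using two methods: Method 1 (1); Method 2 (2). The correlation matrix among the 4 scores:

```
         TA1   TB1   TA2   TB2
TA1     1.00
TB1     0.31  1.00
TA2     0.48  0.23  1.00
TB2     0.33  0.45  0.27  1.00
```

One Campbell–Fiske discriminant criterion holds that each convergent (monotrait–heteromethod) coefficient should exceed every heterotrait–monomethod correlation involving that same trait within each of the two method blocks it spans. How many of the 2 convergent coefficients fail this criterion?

0

Convergent coefficients and their comparison sets:
TA (methods 1·2): 0.48 vs {0.31, 0.27} → pass.
TB (methods 1·2): 0.45 vs {0.31, 0.27} → pass.
0 of 2 fail.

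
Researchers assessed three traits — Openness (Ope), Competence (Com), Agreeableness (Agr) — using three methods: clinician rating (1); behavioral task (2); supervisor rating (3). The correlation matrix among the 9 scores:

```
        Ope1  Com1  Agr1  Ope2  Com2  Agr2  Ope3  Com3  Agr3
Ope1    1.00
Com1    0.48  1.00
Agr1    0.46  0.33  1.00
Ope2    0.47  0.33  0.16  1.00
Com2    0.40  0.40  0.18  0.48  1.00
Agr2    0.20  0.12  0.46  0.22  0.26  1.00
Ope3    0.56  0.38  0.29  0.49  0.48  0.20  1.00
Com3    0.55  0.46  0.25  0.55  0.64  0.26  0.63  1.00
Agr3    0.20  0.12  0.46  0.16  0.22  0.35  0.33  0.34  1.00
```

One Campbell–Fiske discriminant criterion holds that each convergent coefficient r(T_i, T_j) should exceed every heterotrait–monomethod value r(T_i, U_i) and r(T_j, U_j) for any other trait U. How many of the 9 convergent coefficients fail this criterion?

7

Checking each validity diagonal entry against its comparison values:
Ope (methods 1·2): 0.47 vs {0.48, 0.48, 0.46, 0.22} → fail.
Ope (methods 1·3): 0.56 vs {0.48, 0.63, 0.46, 0.33} → fail.
Ope (methods 2·3): 0.49 vs {0.48, 0.63, 0.22, 0.33} → fail.
Com (methods 1·2): 0.40 vs {0.48, 0.48, 0.33, 0.26} → fail.
Com (methods 1·3): 0.46 vs {0.48, 0.63, 0.33, 0.34} → fail.
Com (methods 2·3): 0.64 vs {0.48, 0.63, 0.26, 0.34} → pass.
Agr (methods 1·2): 0.46 vs {0.46, 0.22, 0.33, 0.26} → fail.
Agr (methods 1·3): 0.46 vs {0.46, 0.33, 0.33, 0.34} → fail.
Agr (methods 2·3): 0.35 vs {0.22, 0.33, 0.26, 0.34} → pass.
7 of 9 fail.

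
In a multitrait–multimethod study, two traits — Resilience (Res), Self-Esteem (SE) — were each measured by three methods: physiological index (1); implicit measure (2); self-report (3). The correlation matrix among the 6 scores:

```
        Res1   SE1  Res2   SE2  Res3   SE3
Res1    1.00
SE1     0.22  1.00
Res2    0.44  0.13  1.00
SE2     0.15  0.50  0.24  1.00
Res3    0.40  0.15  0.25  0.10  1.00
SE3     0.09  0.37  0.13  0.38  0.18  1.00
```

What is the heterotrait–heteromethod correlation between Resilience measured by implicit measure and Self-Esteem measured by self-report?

0.13

Different traits and methods: r(Res2, SE3) = 0.13.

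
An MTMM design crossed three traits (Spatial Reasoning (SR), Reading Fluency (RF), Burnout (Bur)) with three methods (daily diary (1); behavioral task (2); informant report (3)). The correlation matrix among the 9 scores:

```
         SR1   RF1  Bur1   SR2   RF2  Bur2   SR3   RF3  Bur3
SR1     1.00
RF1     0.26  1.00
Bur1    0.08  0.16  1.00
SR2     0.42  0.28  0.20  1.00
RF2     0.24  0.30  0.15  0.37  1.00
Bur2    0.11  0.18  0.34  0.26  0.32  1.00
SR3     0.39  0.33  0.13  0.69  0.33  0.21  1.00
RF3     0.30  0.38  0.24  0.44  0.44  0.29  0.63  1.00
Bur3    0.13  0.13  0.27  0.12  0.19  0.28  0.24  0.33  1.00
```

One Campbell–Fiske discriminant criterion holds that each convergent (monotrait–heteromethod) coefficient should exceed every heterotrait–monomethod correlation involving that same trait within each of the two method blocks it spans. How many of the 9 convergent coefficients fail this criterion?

Each convergent coefficient versus the relevant comparison correlations:
SR (methods 1·2): 0.42 vs {0.26, 0.37, 0.08, 0.26} → pass.
SR (methods 1·3): 0.39 vs {0.26, 0.63, 0.08, 0.24} → fail.
SR (methods 2·3): 0.69 vs {0.37, 0.63, 0.26, 0.24} → pass.
RF (methods 1·2): 0.30 vs {0.26, 0.37, 0.16, 0.32} → fail.
RF (methods 1·3): 0.38 vs {0.26, 0.63, 0.16, 0.33} → fail.
RF (methods 2·3): 0.44 vs {0.37, 0.63, 0.32, 0.33} → fail.
Bur (methods 1·2): 0.34 vs {0.08, 0.26, 0.16, 0.32} → pass.
Bur (methods 1·3): 0.27 vs {0.08, 0.24, 0.16, 0.33} → fail.
Bur (methods 2·3): 0.28 vs {0.26, 0.24, 0.32, 0.33} → fail.
6 of 9 fail.

6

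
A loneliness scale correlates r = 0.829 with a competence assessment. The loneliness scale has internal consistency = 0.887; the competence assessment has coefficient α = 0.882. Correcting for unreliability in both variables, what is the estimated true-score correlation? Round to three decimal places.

0.937

r_true = r_obs / √(r_xx · r_yy) = 0.829 / √(0.887 × 0.882) = 0.829 / √0.782334 = 0.829 / 0.8845 ≈ 0.937.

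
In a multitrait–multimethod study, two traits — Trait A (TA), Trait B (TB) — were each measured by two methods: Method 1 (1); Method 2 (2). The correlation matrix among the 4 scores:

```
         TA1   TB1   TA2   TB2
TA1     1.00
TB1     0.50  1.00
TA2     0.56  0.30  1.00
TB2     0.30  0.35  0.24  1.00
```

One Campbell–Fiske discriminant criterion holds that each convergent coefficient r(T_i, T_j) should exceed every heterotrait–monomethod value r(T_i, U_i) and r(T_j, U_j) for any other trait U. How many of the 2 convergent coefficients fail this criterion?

1

Checking each validity diagonal entry against its comparison values:
TA (methods 1·2): 0.56 vs {0.50, 0.24} → pass.
TB (methods 1·2): 0.35 vs {0.50, 0.24} → fail.
1 of 2 fail.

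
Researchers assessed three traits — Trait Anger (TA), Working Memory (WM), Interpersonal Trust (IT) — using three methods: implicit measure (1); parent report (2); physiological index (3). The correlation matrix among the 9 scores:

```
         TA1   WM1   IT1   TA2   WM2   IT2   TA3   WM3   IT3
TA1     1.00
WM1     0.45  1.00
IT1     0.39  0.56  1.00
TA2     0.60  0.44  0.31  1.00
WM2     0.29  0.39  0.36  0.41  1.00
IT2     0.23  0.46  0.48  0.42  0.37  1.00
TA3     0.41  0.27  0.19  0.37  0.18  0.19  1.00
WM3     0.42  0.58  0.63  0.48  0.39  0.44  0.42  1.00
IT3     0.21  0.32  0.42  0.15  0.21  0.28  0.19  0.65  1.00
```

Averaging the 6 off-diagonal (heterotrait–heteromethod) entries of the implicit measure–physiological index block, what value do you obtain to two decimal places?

0.34

HTHM values (method 1 × method 3): 0.42, 0.21, 0.27, 0.32, 0.19, 0.63; mean = 2.04/6 = 0.34.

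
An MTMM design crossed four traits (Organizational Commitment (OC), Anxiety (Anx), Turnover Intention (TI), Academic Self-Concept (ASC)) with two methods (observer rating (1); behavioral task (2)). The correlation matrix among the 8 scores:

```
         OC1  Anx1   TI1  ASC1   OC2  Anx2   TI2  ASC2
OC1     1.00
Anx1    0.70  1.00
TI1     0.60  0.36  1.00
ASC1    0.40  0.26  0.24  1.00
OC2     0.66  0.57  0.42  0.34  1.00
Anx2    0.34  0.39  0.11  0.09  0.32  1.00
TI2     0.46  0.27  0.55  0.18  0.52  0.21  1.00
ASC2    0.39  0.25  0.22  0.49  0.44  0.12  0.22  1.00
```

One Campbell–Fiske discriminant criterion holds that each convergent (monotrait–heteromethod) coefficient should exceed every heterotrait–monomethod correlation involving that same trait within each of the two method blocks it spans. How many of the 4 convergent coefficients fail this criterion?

3

Checking each validity diagonal entry against its comparison values:
OC (methods 1·2): 0.66 vs {0.70, 0.32, 0.60, 0.52, 0.40, 0.44} → fail.
Anx (methods 1·2): 0.39 vs {0.70, 0.32, 0.36, 0.21, 0.26, 0.12} → fail.
TI (methods 1·2): 0.55 vs {0.60, 0.52, 0.36, 0.21, 0.24, 0.22} → fail.
ASC (methods 1·2): 0.49 vs {0.40, 0.44, 0.26, 0.12, 0.24, 0.22} → pass.
3 of 4 fail.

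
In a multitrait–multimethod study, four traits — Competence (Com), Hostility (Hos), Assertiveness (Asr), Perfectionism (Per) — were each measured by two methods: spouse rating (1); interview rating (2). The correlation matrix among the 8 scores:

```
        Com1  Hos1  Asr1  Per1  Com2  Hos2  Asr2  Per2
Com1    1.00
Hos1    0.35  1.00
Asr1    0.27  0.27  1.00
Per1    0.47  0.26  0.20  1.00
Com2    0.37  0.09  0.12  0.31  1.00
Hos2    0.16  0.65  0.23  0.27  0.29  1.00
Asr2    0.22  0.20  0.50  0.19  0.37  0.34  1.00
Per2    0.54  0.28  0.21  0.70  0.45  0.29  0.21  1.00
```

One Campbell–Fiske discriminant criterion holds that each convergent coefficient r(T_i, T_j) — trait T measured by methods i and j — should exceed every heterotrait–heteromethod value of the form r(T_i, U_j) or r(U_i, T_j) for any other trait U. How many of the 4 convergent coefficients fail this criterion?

1

Convergent coefficients and their comparison sets:
Com (methods 1·2): 0.37 vs {0.16, 0.09, 0.22, 0.12, 0.54, 0.31} → fail.
Hos (methods 1·2): 0.65 vs {0.09, 0.16, 0.20, 0.23, 0.28, 0.27} → pass.
Asr (methods 1·2): 0.50 vs {0.12, 0.22, 0.23, 0.20, 0.21, 0.19} → pass.
Per (methods 1·2): 0.70 vs {0.31, 0.54, 0.27, 0.28, 0.19, 0.21} → pass.
1 of 4 fail.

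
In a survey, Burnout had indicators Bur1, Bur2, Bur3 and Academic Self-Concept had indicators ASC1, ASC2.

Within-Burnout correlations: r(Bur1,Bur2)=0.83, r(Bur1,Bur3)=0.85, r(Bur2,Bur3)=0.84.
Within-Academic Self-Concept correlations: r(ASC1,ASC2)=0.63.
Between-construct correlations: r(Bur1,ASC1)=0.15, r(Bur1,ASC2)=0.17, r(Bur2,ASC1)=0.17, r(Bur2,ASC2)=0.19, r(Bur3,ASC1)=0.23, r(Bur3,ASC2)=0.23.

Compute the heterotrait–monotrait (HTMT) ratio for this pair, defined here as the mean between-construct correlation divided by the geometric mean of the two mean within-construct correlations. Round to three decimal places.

0.261

Between-construct mean = 1.14/6 = 0.1900.
Mean within-Bur = 2.52/3 = 0.8400; mean within-ASC = 0.63/1 = 0.6300.
Geometric mean = √(0.8400 × 0.6300) = 0.7275.
HTMT = 0.1900 / 0.7275 = 0.261.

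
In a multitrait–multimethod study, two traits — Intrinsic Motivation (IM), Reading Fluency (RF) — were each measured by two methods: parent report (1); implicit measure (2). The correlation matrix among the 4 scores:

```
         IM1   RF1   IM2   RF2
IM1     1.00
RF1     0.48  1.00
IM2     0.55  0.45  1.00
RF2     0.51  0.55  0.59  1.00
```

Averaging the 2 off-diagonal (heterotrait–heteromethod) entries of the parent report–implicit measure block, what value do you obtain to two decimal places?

0.48

HTHM values (method 1 × method 2): 0.51, 0.45; mean = 0.96/2 = 0.48.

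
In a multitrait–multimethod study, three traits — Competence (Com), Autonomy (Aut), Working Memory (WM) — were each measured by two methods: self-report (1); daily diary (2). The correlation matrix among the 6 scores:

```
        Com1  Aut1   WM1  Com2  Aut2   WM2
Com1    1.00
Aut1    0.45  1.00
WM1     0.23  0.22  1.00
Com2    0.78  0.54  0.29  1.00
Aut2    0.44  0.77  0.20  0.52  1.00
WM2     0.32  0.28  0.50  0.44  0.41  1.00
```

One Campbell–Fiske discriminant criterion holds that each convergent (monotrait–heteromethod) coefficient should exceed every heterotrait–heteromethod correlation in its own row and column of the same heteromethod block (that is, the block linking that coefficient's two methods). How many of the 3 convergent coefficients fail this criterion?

0

Each convergent coefficient versus the relevant comparison correlations:
Com (methods 1·2): 0.78 vs {0.44, 0.54, 0.32, 0.29} → pass.
Aut (methods 1·2): 0.77 vs {0.54, 0.44, 0.28, 0.20} → pass.
WM (methods 1·2): 0.50 vs {0.29, 0.32, 0.20, 0.28} → pass.
0 of 3 fail.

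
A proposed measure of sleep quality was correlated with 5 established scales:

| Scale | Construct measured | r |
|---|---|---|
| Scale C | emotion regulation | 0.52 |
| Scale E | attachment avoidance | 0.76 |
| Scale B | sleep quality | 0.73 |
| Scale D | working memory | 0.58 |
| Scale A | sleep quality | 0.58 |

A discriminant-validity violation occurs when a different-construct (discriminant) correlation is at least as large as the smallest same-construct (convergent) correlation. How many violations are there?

Convergent (same construct = sleep quality): Scale B, Scale A.
Smallest convergent = 0.58. Discriminant values: 0.52, 0.76, 0.58; count ≥ 0.58 → 2.

2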